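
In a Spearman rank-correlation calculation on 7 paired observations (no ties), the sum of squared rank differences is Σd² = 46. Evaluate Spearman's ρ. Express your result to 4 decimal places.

ρ = 1 − 6Σd² / [n(n²−1)] = 1 − 6×46 / (7×48)
  = 1 − 276/336 = 1 − 0.82143 ≈ 0.1786

0.1786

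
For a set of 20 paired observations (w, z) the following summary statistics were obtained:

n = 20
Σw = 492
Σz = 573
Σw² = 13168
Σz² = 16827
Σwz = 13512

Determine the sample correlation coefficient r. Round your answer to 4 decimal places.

-0.8830

r = (nΣwz − ΣwΣz) / √[(nΣw² − (Σw)²)(nΣz² − (Σz)²)]
Numerator: 20×13512 − 492×573 = -11676
Denominator: √[(263360 − 242064)(336540 − 328329)] = √[21296 × 8211] = 13223.5190
r = -11676 / 13223.5190 ≈ -0.8830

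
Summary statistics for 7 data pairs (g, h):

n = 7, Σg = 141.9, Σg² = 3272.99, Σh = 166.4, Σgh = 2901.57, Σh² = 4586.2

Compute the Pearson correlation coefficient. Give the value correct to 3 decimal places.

-0.943

r = (nΣgh − ΣgΣh) / √[(nΣg² − (Σg)²)(nΣh² − (Σh)²)]
Numerator: 7×2901.57 − 141.9×166.4 = -3301.17
Denominator: √[(22910.93 − 20135.61)(32103.4 − 27688.96)] = √[2775.32 × 4414.44] = 3500.2119
r = -3301.17 / 3500.2119 ≈ -0.943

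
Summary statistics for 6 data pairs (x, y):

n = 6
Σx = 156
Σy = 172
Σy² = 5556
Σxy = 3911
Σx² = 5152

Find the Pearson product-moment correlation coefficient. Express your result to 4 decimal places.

-0.6776

r = (nΣxy − ΣxΣy) / √[(nΣx² − (Σx)²)(nΣy² − (Σy)²)]
Numerator: 6×3911 − 156×172 = -3366
Denominator: √[(30912 − 24336)(33336 − 29584)] = √[6576 × 3752] = 4967.2077
r = -3366 / 4967.2077 ≈ -0.6776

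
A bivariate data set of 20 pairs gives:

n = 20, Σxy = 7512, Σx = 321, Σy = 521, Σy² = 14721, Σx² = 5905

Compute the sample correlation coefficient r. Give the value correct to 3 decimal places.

-0.914

r = (nΣxy − ΣxΣy) / √[(nΣx² − (Σx)²)(nΣy² − (Σy)²)]
Numerator: 20×7512 − 321×521 = -17001
Denominator: √[(118100 − 103041)(294420 − 271441)] = √[15059 × 22979] = 18602.1709
r = -17001 / 18602.1709 ≈ -0.914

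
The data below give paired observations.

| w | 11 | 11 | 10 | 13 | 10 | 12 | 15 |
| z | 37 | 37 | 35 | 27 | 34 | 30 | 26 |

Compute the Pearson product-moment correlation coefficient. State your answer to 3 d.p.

n = 7, Σw = 82, Σz = 226, Σw² = 980, Σz² = 7424, Σwz = 2605
nΣwz − ΣwΣz = 18235 − 18532 = -297
nΣw² − (Σw)² = 6860 − 6724 = 136; nΣz² − (Σz)² = 51968 − 51076 = 892
r = -297 / √(136 × 892) = -297 / 348.2987 ≈ -0.853

-0.853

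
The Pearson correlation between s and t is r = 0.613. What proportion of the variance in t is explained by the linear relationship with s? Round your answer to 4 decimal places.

r² = (0.613)² = 0.3758

0.3758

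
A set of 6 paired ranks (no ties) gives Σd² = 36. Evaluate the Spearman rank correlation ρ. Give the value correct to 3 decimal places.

ρ = 1 − 6Σd² / [n(n²−1)] = 1 − 6×36 / (6×35)
  = 1 − 216/210 = 1 − 1.0286 ≈ -0.029

-0.029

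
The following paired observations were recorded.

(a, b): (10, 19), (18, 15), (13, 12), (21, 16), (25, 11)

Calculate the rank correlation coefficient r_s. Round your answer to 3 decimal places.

Rank a: 1, 3, 2, 4, 5
Rank b: 5, 3, 2, 4, 1
d = rank(a) − rank(b): -4, 0, 0, 0, 4; Σd² = 32
ρ = 1 − 6Σd² / [n(n²−1)] = 1 − 6×32 / (5×24) = 1 − 192/120 ≈ -0.600

-0.600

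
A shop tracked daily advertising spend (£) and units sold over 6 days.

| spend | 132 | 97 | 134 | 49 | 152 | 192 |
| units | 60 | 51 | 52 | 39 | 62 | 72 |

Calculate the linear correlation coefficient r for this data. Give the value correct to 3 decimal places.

n = 6, Σx = 756, Σy = 336, Σx² = 107158, Σy² = 19454, Σxy = 44994
nΣxy − ΣxΣy = 269964 − 254016 = 15948
nΣx² − (Σx)² = 642948 − 571536 = 71412; nΣy² − (Σy)² = 116724 − 112896 = 3828
r = 15948 / √(71412 × 3828) = 15948 / 16533.7575 ≈ 0.965

0.965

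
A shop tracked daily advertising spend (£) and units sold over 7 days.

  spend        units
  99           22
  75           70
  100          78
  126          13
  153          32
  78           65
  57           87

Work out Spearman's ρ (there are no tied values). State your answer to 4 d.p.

Rank spend: 4, 2, 5, 6, 7, 3, 1
Rank units: 2, 5, 6, 1, 3, 4, 7
d = rank(spend) − rank(units): 2, -3, -1, 5, 4, -1, -6; Σd² = 92
ρ = 1 − 6Σd² / [n(n²−1)] = 1 − 6×92 / (7×48) = 1 − 552/336 ≈ -0.6429

-0.6429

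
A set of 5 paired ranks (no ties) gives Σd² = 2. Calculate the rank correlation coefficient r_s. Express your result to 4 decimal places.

ρ = 1 − 6Σd² / [n(n²−1)] = 1 − 6×2 / (5×24)
  = 1 − 12/120 = 1 − 0.10000 ≈ 0.9000

0.9000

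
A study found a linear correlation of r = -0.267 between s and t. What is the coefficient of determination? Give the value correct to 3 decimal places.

r² = (-0.267)² = 0.071

0.071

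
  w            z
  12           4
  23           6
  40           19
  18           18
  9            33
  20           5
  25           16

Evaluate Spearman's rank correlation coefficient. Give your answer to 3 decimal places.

0.036

Rank w: 2, 5, 7, 3, 1, 4, 6
Rank z: 1, 3, 6, 5, 7, 2, 4
d = rank(w) − rank(z): 1, 2, 1, -2, -6, 2, 2; Σd² = 54
ρ = 1 − 6Σd² / [n(n²−1)] = 1 − 6×54 / (7×48) = 1 − 324/336 ≈ 0.036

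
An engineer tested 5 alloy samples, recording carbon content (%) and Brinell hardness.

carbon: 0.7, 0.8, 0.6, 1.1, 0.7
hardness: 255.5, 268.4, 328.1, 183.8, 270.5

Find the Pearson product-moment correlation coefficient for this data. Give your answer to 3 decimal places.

n = 5, Σx = 3.9, Σy = 1306.3, Σx² = 3.19, Σy² = 351921.11, Σxy = 981.96
nΣxy − ΣxΣy = 4909.8 − 5094.57 = -184.77
nΣx² − (Σx)² = 15.95 − 15.21 = 0.74; nΣy² − (Σy)² = 1759605.55 − 1706419.69 = 53185.86
r = -184.77 / √(0.74 × 53185.86) = -184.77 / 198.3873 ≈ -0.931

-0.931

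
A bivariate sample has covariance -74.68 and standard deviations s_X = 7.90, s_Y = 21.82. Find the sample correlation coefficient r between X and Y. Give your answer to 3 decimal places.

-0.433

r = Cov(X,Y) / (s_X · s_Y) = -74.68 / (7.90 × 21.82)
  = -74.68 / 172.3780 ≈ -0.433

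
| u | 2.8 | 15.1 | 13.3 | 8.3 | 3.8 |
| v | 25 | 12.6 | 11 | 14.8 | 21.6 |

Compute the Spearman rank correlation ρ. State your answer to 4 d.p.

-0.9000

Rank u: 1, 5, 4, 3, 2
Rank v: 5, 2, 1, 3, 4
d = rank(u) − rank(v): -4, 3, 3, 0, -2; Σd² = 38
ρ = 1 − 6Σd² / [n(n²−1)] = 1 − 6×38 / (5×24) = 1 − 228/120 ≈ -0.9000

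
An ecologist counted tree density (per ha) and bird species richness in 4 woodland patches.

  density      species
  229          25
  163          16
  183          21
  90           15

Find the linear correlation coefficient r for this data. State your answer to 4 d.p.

n = 4, Σx = 665, Σy = 77, Σx² = 120599, Σy² = 1547, Σxy = 13526
nΣxy − ΣxΣy = 54104 − 51205 = 2899
nΣx² − (Σx)² = 482396 − 442225 = 40171; nΣy² − (Σy)² = 6188 − 5929 = 259
r = 2899 / √(40171 × 259) = 2899 / 3225.5680 ≈ 0.8988

0.8988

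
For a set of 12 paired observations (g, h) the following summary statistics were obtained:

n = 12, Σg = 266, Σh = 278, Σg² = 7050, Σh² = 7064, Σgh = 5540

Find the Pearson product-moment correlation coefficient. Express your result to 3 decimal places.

r = (nΣgh − ΣgΣh) / √[(nΣg² − (Σg)²)(nΣh² − (Σh)²)]
Numerator: 12×5540 − 266×278 = -7468
Denominator: √[(84600 − 70756)(84768 − 77284)] = √[13844 × 7484] = 10178.8259
r = -7468 / 10178.8259 ≈ -0.734

-0.734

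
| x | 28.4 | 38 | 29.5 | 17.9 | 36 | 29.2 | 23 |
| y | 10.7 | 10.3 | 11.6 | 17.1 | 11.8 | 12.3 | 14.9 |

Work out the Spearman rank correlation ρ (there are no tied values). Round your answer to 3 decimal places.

Rank x: 3, 7, 5, 1, 6, 4, 2
Rank y: 2, 1, 3, 7, 4, 5, 6
d = rank(x) − rank(y): 1, 6, 2, -6, 2, -1, -4; Σd² = 98
ρ = 1 − 6Σd² / [n(n²−1)] = 1 − 6×98 / (7×48) = 1 − 588/336 ≈ -0.750

-0.750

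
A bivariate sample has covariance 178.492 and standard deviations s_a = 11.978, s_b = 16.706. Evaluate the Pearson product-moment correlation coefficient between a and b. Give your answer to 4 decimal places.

0.8920

r = Cov(a,b) / (s_a · s_b) = 178.492 / (11.978 × 16.706)
  = 178.492 / 200.1045 ≈ 0.8920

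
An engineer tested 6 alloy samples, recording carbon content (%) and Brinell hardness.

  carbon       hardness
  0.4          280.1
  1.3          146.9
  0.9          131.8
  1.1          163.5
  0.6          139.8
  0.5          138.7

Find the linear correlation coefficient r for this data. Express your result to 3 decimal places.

n = 6, Σx = 4.8, Σy = 1000.8, Σx² = 4.48, Σy² = 182920.84, Σxy = 754.71
nΣxy − ΣxΣy = 4528.26 − 4803.84 = -275.58
nΣx² − (Σx)² = 26.88 − 23.04 = 3.84; nΣy² − (Σy)² = 1097525.04 − 1001600.64 = 95924.4
r = -275.58 / √(3.84 × 95924.4) = -275.58 / 606.9182 ≈ -0.454

-0.454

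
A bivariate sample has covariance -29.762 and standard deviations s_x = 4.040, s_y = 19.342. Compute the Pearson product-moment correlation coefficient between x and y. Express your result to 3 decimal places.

r = Cov(x,y) / (s_x · s_y) = -29.762 / (4.040 × 19.342)
  = -29.762 / 78.1417 ≈ -0.381

-0.381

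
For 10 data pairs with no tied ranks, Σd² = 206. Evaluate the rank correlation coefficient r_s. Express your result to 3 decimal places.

-0.248

ρ = 1 − 6Σd² / [n(n²−1)] = 1 − 6×206 / (10×99)
  = 1 − 1236/990 = 1 − 1.2485 ≈ -0.248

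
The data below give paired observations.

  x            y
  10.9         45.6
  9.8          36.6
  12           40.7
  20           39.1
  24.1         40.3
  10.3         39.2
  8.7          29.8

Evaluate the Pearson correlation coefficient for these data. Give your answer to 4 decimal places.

n = 7, Σx = 95.8, Σy = 271.3, Σx² = 1521.44, Σy² = 10652.99, Σxy = 3760.37
nΣxy − ΣxΣy = 26322.59 − 25990.54 = 332.05
nΣx² − (Σx)² = 10650.08 − 9177.64 = 1472.44; nΣy² − (Σy)² = 74570.93 − 73603.69 = 967.24
r = 332.05 / √(1472.44 × 967.24) = 332.05 / 1193.3997 ≈ 0.2782

0.2782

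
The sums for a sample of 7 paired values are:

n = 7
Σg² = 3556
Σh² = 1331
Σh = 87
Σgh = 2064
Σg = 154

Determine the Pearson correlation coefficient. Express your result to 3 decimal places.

r = (nΣgh − ΣgΣh) / √[(nΣg² − (Σg)²)(nΣh² − (Σh)²)]
Numerator: 7×2064 − 154×87 = 1050
Denominator: √[(24892 − 23716)(9317 − 7569)] = √[1176 × 1748] = 1433.7531
r = 1050 / 1433.7531 ≈ 0.732

0.732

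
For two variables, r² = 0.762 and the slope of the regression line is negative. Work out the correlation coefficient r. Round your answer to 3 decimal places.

|r| = √0.762 = 0.873
The association is negative, so r = −0.873.

-0.873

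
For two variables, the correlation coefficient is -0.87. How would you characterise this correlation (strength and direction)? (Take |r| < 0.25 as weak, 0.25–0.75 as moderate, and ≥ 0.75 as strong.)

strong negative

r = -0.87 < 0 so the relationship is negative.
|r| = 0.87, which falls in the strong range.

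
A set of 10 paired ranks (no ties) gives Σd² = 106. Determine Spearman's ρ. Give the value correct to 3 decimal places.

0.358

ρ = 1 − 6Σd² / [n(n²−1)] = 1 − 6×106 / (10×99)
  = 1 − 636/990 = 1 − 0.6424 ≈ 0.358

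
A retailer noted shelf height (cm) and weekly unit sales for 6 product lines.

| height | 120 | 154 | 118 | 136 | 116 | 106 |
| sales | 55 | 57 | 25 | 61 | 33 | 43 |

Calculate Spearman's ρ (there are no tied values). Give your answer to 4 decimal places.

0.7143

Rank height: 4, 6, 3, 5, 2, 1
Rank sales: 4, 5, 1, 6, 2, 3
d = rank(height) − rank(sales): 0, 1, 2, -1, 0, -2; Σd² = 10
ρ = 1 − 6Σd² / [n(n²−1)] = 1 − 6×10 / (6×35) = 1 − 60/210 ≈ 0.7143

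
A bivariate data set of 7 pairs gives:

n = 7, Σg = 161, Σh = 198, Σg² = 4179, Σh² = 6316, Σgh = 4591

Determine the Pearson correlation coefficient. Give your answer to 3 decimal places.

0.063

r = (nΣgh − ΣgΣh) / √[(nΣg² − (Σg)²)(nΣh² − (Σh)²)]
Numerator: 7×4591 − 161×198 = 259
Denominator: √[(29253 − 25921)(44212 − 39204)] = √[3332 × 5008] = 4084.9304
r = 259 / 4084.9304 ≈ 0.063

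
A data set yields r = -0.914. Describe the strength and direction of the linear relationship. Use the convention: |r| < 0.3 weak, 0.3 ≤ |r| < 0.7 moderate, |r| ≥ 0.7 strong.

strong negative

r = -0.914 < 0 so the relationship is negative.
|r| = 0.914, which falls in the strong range.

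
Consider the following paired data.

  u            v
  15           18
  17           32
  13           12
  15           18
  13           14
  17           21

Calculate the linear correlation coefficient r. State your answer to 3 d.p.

n = 6, Σu = 90, Σv = 115, Σu² = 1366, Σv² = 2453, Σuv = 1779
nΣuv − ΣuΣv = 10674 − 10350 = 324
nΣu² − (Σu)² = 8196 − 8100 = 96; nΣv² − (Σv)² = 14718 − 13225 = 1493
r = 324 / √(96 × 1493) = 324 / 378.5868 ≈ 0.856

0.856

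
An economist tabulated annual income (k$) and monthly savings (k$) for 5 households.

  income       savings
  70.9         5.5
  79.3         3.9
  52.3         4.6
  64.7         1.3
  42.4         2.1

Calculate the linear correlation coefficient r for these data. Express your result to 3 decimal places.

0.347

n = 5, Σx = 309.6, Σy = 17.4, Σx² = 20034.44, Σy² = 72.72, Σxy = 1112.95
nΣxy − ΣxΣy = 5564.75 − 5387.04 = 177.71
nΣx² − (Σx)² = 100172.2 − 95852.16 = 4320.04; nΣy² − (Σy)² = 363.6 − 302.76 = 60.84
r = 177.71 / √(4320.04 × 60.84) = 177.71 / 512.6707 ≈ 0.347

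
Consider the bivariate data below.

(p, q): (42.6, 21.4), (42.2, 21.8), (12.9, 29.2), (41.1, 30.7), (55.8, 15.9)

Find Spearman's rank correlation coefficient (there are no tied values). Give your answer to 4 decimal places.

Rank p: 4, 3, 1, 2, 5
Rank q: 2, 3, 4, 5, 1
d = rank(p) − rank(q): 2, 0, -3, -3, 4; Σd² = 38
ρ = 1 − 6Σd² / [n(n²−1)] = 1 − 6×38 / (5×24) = 1 − 228/120 ≈ -0.9000

-0.9000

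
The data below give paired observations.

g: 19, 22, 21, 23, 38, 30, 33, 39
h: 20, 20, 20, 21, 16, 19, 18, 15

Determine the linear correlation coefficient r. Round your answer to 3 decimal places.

n = 8, Σg = 225, Σh = 149, Σg² = 6769, Σh² = 2807, Σgh = 4080
nΣgh − ΣgΣh = 32640 − 33525 = -885
nΣg² − (Σg)² = 54152 − 50625 = 3527; nΣh² − (Σh)² = 22456 − 22201 = 255
r = -885 / √(3527 × 255) = -885 / 948.3591 ≈ -0.933

-0.933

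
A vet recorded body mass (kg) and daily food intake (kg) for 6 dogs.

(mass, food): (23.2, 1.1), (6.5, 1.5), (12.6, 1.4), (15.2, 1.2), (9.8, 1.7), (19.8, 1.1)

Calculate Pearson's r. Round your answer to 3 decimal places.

n = 6, Σx = 87.1, Σy = 8, Σx² = 1458.37, Σy² = 10.96, Σxy = 109.59
nΣxy − ΣxΣy = 657.54 − 696.8 = -39.26
nΣx² − (Σx)² = 8750.22 − 7586.41 = 1163.81; nΣy² − (Σy)² = 65.76 − 64 = 1.76
r = -39.26 / √(1163.81 × 1.76) = -39.26 / 45.2582 ≈ -0.867

-0.867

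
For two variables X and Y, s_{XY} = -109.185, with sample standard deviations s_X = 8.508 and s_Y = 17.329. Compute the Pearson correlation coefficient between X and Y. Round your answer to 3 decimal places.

-0.741

r = Cov(X,Y) / (s_X · s_Y) = -109.185 / (8.508 × 17.329)
  = -109.185 / 147.4351 ≈ -0.741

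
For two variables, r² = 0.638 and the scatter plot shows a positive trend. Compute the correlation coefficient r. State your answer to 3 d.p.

0.799

|r| = √0.638 = 0.799
The association is positive, so r = 0.799.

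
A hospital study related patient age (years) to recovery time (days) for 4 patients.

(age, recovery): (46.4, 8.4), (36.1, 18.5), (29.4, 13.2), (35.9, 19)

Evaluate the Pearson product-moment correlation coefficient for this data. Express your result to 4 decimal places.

-0.5314

n = 4, Σx = 147.8, Σy = 59.1, Σx² = 5609.34, Σy² = 948.05, Σxy = 2127.79
nΣxy − ΣxΣy = 8511.16 − 8734.98 = -223.82
nΣx² − (Σx)² = 22437.36 − 21844.84 = 592.52; nΣy² − (Σy)² = 3792.2 − 3492.81 = 299.39
r = -223.82 / √(592.52 × 299.39) = -223.82 / 421.1823 ≈ -0.5314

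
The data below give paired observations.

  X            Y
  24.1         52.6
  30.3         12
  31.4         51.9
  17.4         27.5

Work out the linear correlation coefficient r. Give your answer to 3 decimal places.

n = 4, ΣX = 103.2, ΣY = 144, ΣX² = 2787.62, ΣY² = 6360.62, ΣXY = 3739.42
nΣXY − ΣXΣY = 14957.68 − 14860.8 = 96.88
nΣX² − (ΣX)² = 11150.48 − 10650.24 = 500.24; nΣY² − (ΣY)² = 25442.48 − 20736 = 4706.48
r = 96.88 / √(500.24 × 4706.48) = 96.88 / 1534.3955 ≈ 0.063

0.063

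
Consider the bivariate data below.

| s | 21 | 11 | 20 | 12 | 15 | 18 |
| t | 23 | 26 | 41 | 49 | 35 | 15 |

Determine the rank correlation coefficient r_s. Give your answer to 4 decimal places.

Rank s: 6, 1, 5, 2, 3, 4
Rank t: 2, 3, 5, 6, 4, 1
d = rank(s) − rank(t): 4, -2, 0, -4, -1, 3; Σd² = 46
ρ = 1 − 6Σd² / [n(n²−1)] = 1 − 6×46 / (6×35) = 1 − 276/210 ≈ -0.3143

-0.3143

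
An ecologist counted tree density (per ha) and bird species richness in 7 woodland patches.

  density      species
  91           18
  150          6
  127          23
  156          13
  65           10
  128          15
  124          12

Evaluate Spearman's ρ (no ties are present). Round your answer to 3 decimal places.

Rank density: 2, 6, 4, 7, 1, 5, 3
Rank species: 6, 1, 7, 4, 2, 5, 3
d = rank(density) − rank(species): -4, 5, -3, 3, -1, 0, 0; Σd² = 60
ρ = 1 − 6Σd² / [n(n²−1)] = 1 − 6×60 / (7×48) = 1 − 360/336 ≈ -0.071

-0.071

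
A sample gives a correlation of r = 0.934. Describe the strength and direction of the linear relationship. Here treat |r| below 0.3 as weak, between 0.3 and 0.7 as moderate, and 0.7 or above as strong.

strong positive

r = 0.934 > 0 so the relationship is positive.
|r| = 0.934, which falls in the strong range.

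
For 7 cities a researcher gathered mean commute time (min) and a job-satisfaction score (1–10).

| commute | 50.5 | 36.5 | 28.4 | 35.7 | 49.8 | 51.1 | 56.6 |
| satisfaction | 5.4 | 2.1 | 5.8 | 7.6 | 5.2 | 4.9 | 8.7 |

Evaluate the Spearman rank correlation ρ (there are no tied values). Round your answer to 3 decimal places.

Rank commute: 5, 3, 1, 2, 4, 6, 7
Rank satisfaction: 4, 1, 5, 6, 3, 2, 7
d = rank(commute) − rank(satisfaction): 1, 2, -4, -4, 1, 4, 0; Σd² = 54
ρ = 1 − 6Σd² / [n(n²−1)] = 1 − 6×54 / (7×48) = 1 − 324/336 ≈ 0.036

0.036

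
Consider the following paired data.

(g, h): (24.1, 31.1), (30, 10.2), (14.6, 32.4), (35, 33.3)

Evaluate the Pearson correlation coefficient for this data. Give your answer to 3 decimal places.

-0.275

n = 4, Σg = 103.7, Σh = 107, Σg² = 2918.97, Σh² = 3229.9, Σgh = 2694.05
nΣgh − ΣgΣh = 10776.2 − 11095.9 = -319.7
nΣg² − (Σg)² = 11675.88 − 10753.69 = 922.19; nΣh² − (Σh)² = 12919.6 − 11449 = 1470.6
r = -319.7 / √(922.19 × 1470.6) = -319.7 / 1164.5482 ≈ -0.275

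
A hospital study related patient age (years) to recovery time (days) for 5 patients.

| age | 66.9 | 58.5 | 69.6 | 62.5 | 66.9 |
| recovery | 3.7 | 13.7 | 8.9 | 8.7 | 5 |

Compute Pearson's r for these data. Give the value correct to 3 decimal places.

-0.707

n = 5, Σx = 324.4, Σy = 40, Σx² = 21123.88, Σy² = 381.28, Σxy = 2546.67
nΣxy − ΣxΣy = 12733.35 − 12976 = -242.65
nΣx² − (Σx)² = 105619.4 − 105235.36 = 384.04; nΣy² − (Σy)² = 1906.4 − 1600 = 306.4
r = -242.65 / √(384.04 × 306.4) = -242.65 / 343.0304 ≈ -0.707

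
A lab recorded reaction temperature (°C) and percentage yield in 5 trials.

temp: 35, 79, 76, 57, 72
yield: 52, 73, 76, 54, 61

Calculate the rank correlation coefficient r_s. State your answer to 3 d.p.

Rank temp: 1, 5, 4, 2, 3
Rank yield: 1, 4, 5, 2, 3
d = rank(temp) − rank(yield): 0, 1, -1, 0, 0; Σd² = 2
ρ = 1 − 6Σd² / [n(n²−1)] = 1 − 6×2 / (5×24) = 1 − 12/120 ≈ 0.900

0.900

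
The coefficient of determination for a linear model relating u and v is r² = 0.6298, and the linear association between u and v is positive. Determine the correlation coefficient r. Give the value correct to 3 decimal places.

0.794

|r| = √0.6298 = 0.794
The association is positive, so r = 0.794.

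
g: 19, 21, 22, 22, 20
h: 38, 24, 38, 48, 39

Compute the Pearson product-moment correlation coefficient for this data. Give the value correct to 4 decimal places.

0.1875

n = 5, Σg = 104, Σh = 187, Σg² = 2170, Σh² = 7289, Σgh = 3898
nΣgh − ΣgΣh = 19490 − 19448 = 42
nΣg² − (Σg)² = 10850 − 10816 = 34; nΣh² − (Σh)² = 36445 − 34969 = 1476
r = 42 / √(34 × 1476) = 42 / 224.0179 ≈ 0.1875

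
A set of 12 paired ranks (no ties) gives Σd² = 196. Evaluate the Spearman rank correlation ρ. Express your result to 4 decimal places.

ρ = 1 − 6Σd² / [n(n²−1)] = 1 − 6×196 / (12×143)
  = 1 − 1176/1716 = 1 − 0.68531 ≈ 0.3147

0.3147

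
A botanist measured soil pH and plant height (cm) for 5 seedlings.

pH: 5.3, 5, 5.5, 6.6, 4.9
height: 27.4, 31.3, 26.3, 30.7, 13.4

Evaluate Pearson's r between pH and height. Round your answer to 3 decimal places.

n = 5, Σx = 27.3, Σy = 129.1, Σx² = 150.91, Σy² = 3544.19, Σxy = 714.65
nΣxy − ΣxΣy = 3573.25 − 3524.43 = 48.82
nΣx² − (Σx)² = 754.55 − 745.29 = 9.26; nΣy² − (Σy)² = 17720.95 − 16666.81 = 1054.14
r = 48.82 / √(9.26 × 1054.14) = 48.82 / 98.7995 ≈ 0.494

0.494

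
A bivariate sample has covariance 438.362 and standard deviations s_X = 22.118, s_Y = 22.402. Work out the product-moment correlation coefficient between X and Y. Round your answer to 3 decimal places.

0.885

r = Cov(X,Y) / (s_X · s_Y) = 438.362 / (22.118 × 22.402)
  = 438.362 / 495.4874 ≈ 0.885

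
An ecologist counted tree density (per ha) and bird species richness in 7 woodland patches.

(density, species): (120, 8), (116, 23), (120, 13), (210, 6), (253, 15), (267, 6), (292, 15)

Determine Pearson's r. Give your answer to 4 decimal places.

-0.2475

n = 7, Σx = 1378, Σy = 86, Σx² = 306918, Σy² = 1284, Σxy = 16225
nΣxy − ΣxΣy = 113575 − 118508 = -4933
nΣx² − (Σx)² = 2148426 − 1898884 = 249542; nΣy² − (Σy)² = 8988 − 7396 = 1592
r = -4933 / √(249542 × 1592) = -4933 / 19931.6548 ≈ -0.2475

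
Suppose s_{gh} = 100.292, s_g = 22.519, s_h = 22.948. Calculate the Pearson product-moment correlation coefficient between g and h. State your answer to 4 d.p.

0.1941

r = Cov(g,h) / (s_g · s_h) = 100.292 / (22.519 × 22.948)
  = 100.292 / 516.7660 ≈ 0.1941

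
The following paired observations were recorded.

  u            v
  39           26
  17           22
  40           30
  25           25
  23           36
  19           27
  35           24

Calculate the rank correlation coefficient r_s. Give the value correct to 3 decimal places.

Rank u: 6, 1, 7, 4, 3, 2, 5
Rank v: 4, 1, 6, 3, 7, 5, 2
d = rank(u) − rank(v): 2, 0, 1, 1, -4, -3, 3; Σd² = 40
ρ = 1 − 6Σd² / [n(n²−1)] = 1 − 6×40 / (7×48) = 1 − 240/336 ≈ 0.286

0.286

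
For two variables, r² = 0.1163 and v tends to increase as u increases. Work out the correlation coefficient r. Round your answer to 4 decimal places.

|r| = √0.1163 = 0.3410
The association is positive, so r = 0.3410.

0.3410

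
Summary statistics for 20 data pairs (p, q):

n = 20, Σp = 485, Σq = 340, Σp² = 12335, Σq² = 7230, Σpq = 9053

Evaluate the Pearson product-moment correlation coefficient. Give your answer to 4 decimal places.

0.8859

r = (nΣpq − ΣpΣq) / √[(nΣp² − (Σp)²)(nΣq² − (Σq)²)]
Numerator: 20×9053 − 485×340 = 16160
Denominator: √[(246700 − 235225)(144600 − 115600)] = √[11475 × 29000] = 18242.1216
r = 16160 / 18242.1216 ≈ 0.8859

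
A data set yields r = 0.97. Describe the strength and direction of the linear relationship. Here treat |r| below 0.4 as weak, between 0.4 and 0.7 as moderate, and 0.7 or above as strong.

r = 0.97 > 0 so the relationship is positive.
|r| = 0.97, which falls in the strong range.

strong positive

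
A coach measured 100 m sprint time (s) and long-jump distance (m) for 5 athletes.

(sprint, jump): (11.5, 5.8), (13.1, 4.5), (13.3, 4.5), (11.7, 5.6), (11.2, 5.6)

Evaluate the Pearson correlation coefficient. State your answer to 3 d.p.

n = 5, Σx = 60.8, Σy = 26, Σx² = 743.08, Σy² = 136.86, Σxy = 313.74
nΣxy − ΣxΣy = 1568.7 − 1580.8 = -12.1
nΣx² − (Σx)² = 3715.4 − 3696.64 = 18.76; nΣy² − (Σy)² = 684.3 − 676 = 8.3
r = -12.1 / √(18.76 × 8.3) = -12.1 / 12.4783 ≈ -0.970

-0.970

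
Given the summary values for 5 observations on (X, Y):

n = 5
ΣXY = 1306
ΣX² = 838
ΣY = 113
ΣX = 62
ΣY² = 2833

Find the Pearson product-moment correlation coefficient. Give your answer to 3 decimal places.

-0.685

r = (nΣXY − ΣXΣY) / √[(nΣX² − (ΣX)²)(nΣY² − (ΣY)²)]
Numerator: 5×1306 − 62×113 = -476
Denominator: √[(4190 − 3844)(14165 − 12769)] = √[346 × 1396] = 694.9935
r = -476 / 694.9935 ≈ -0.685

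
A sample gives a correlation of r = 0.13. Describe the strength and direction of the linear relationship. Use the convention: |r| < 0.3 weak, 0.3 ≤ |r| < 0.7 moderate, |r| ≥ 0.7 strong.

weak positive

r = 0.13 > 0 so the relationship is positive.
|r| = 0.13, which falls in the weak range.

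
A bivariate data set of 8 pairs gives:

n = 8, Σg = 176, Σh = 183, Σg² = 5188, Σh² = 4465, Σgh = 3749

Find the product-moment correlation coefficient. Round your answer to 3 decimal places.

-0.457

r = (nΣgh − ΣgΣh) / √[(nΣg² − (Σg)²)(nΣh² − (Σh)²)]
Numerator: 8×3749 − 176×183 = -2216
Denominator: √[(41504 − 30976)(35720 − 33489)] = √[10528 × 2231] = 4846.4387
r = -2216 / 4846.4387 ≈ -0.457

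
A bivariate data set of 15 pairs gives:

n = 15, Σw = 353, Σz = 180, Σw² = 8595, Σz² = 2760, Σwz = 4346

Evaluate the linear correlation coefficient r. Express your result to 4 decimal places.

r = (nΣwz − ΣwΣz) / √[(nΣw² − (Σw)²)(nΣz² − (Σz)²)]
Numerator: 15×4346 − 353×180 = 1650
Denominator: √[(128925 − 124609)(41400 − 32400)] = √[4316 × 9000] = 6232.4955
r = 1650 / 6232.4955 ≈ 0.2647

0.2647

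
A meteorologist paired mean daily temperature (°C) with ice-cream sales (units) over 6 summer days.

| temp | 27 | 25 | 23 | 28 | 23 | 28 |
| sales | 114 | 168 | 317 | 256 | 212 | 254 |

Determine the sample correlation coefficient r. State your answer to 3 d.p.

-0.215

n = 6, Σx = 154, Σy = 1321, Σx² = 3980, Σy² = 316705, Σxy = 33725
nΣxy − ΣxΣy = 202350 − 203434 = -1084
nΣx² − (Σx)² = 23880 − 23716 = 164; nΣy² − (Σy)² = 1900230 − 1745041 = 155189
r = -1084 / √(164 × 155189) = -1084 / 5044.8980 ≈ -0.215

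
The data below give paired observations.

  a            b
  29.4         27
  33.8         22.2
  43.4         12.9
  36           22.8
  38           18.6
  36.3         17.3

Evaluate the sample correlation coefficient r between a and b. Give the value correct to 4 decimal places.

n = 6, Σa = 216.9, Σb = 120.8, Σa² = 7948.05, Σb² = 2553.34, Σab = 4259.61
nΣab − ΣaΣb = 25557.66 − 26201.52 = -643.86
nΣa² − (Σa)² = 47688.3 − 47045.61 = 642.69; nΣb² − (Σb)² = 15320.04 − 14592.64 = 727.4
r = -643.86 / √(642.69 × 727.4) = -643.86 / 683.7344 ≈ -0.9417

-0.9417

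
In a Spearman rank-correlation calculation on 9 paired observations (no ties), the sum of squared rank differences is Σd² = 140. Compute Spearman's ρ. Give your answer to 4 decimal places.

-0.1667

ρ = 1 − 6Σd² / [n(n²−1)] = 1 − 6×140 / (9×80)
  = 1 − 840/720 = 1 − 1.16667 ≈ -0.1667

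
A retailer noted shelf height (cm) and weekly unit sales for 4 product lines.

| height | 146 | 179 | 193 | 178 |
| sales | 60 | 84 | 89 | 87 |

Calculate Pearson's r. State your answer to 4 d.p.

n = 4, Σx = 696, Σy = 320, Σx² = 122290, Σy² = 26146, Σxy = 56459
nΣxy − ΣxΣy = 225836 − 222720 = 3116
nΣx² − (Σx)² = 489160 − 484416 = 4744; nΣy² − (Σy)² = 104584 − 102400 = 2184
r = 3116 / √(4744 × 2184) = 3116 / 3218.8346 ≈ 0.9681

0.9681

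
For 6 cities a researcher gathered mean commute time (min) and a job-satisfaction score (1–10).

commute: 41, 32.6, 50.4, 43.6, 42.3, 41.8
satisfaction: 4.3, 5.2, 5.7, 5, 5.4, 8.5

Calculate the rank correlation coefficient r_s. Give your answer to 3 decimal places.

0.314

Rank commute: 2, 1, 6, 5, 4, 3
Rank satisfaction: 1, 3, 5, 2, 4, 6
d = rank(commute) − rank(satisfaction): 1, -2, 1, 3, 0, -3; Σd² = 24
ρ = 1 − 6Σd² / [n(n²−1)] = 1 − 6×24 / (6×35) = 1 − 144/210 ≈ 0.314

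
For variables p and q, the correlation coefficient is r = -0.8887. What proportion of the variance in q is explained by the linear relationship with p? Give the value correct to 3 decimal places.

0.790

r² = (-0.8887)² = 0.790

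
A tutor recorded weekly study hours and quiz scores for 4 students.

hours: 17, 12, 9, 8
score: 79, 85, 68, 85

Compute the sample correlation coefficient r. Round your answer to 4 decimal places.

0.0978

n = 4, Σx = 46, Σy = 317, Σx² = 578, Σy² = 25315, Σxy = 3655
nΣxy − ΣxΣy = 14620 − 14582 = 38
nΣx² − (Σx)² = 2312 − 2116 = 196; nΣy² − (Σy)² = 101260 − 100489 = 771
r = 38 / √(196 × 771) = 38 / 388.7364 ≈ 0.0978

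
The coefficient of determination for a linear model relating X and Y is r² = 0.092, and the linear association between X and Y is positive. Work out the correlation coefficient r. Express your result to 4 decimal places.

|r| = √0.092 = 0.3033
The association is positive, so r = 0.3033.

0.3033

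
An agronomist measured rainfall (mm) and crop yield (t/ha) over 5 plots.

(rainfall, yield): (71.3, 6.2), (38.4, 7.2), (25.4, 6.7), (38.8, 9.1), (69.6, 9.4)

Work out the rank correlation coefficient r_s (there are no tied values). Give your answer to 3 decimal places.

0.000

Rank rainfall: 5, 2, 1, 3, 4
Rank yield: 1, 3, 2, 4, 5
d = rank(rainfall) − rank(yield): 4, -1, -1, -1, -1; Σd² = 20
ρ = 1 − 6Σd² / [n(n²−1)] = 1 − 6×20 / (5×24) = 1 − 120/120 ≈ 0.000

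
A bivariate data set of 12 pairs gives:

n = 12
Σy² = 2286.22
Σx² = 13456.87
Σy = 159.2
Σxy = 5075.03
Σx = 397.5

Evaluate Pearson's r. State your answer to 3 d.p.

r = (nΣxy − ΣxΣy) / √[(nΣx² − (Σx)²)(nΣy² − (Σy)²)]
Numerator: 12×5075.03 − 397.5×159.2 = -2381.64
Denominator: √[(161482.44 − 158006.25)(27434.64 − 25344.64)] = √[3476.19 × 2090] = 2695.4104
r = -2381.64 / 2695.4104 ≈ -0.884

-0.884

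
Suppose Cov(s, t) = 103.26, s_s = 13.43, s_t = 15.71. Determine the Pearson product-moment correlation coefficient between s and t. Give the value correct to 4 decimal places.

0.4894

r = Cov(s,t) / (s_s · s_t) = 103.26 / (13.43 × 15.71)
  = 103.26 / 210.9853 ≈ 0.4894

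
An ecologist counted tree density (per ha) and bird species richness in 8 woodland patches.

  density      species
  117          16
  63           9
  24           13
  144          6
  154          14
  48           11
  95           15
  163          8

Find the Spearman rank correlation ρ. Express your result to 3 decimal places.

-0.190

Rank density: 5, 3, 1, 6, 7, 2, 4, 8
Rank species: 8, 3, 5, 1, 6, 4, 7, 2
d = rank(density) − rank(species): -3, 0, -4, 5, 1, -2, -3, 6; Σd² = 100
ρ = 1 − 6Σd² / [n(n²−1)] = 1 − 6×100 / (8×63) = 1 − 600/504 ≈ -0.190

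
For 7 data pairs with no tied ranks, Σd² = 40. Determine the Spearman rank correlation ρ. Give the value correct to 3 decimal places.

ρ = 1 − 6Σd² / [n(n²−1)] = 1 − 6×40 / (7×48)
  = 1 − 240/336 = 1 − 0.7143 ≈ 0.286

0.286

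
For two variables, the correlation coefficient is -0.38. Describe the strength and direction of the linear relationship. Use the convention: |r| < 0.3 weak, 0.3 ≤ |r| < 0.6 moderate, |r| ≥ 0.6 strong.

r = -0.38 < 0 so the relationship is negative.
|r| = 0.38, which falls in the moderate range.

moderate negative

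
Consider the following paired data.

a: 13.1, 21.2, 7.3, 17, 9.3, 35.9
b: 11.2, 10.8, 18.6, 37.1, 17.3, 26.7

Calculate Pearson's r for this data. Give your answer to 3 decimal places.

n = 6, Σa = 103.8, Σb = 121.7, Σa² = 2338.64, Σb² = 2976.63, Σab = 2261.58
nΣab − ΣaΣb = 13569.48 − 12632.46 = 937.02
nΣa² − (Σa)² = 14031.84 − 10774.44 = 3257.4; nΣb² − (Σb)² = 17859.78 − 14810.89 = 3048.89
r = 937.02 / √(3257.4 × 3048.89) = 937.02 / 3151.4210 ≈ 0.297

0.297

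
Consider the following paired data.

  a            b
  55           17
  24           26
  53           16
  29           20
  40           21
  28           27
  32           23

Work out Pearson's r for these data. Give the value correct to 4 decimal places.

-0.8746

n = 7, Σa = 261, Σb = 150, Σa² = 10659, Σb² = 3320, Σab = 5319
nΣab − ΣaΣb = 37233 − 39150 = -1917
nΣa² − (Σa)² = 74613 − 68121 = 6492; nΣb² − (Σb)² = 23240 − 22500 = 740
r = -1917 / √(6492 × 740) = -1917 / 2191.8212 ≈ -0.8746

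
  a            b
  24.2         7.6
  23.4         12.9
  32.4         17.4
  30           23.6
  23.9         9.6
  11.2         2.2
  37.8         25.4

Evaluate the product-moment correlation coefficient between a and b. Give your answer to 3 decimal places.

0.909

n = 7, Σa = 182.9, Σb = 98.7, Σa² = 5208.45, Σb² = 1826.05, Σab = 2971.74
nΣab − ΣaΣb = 20802.18 − 18052.23 = 2749.95
nΣa² − (Σa)² = 36459.15 − 33452.41 = 3006.74; nΣb² − (Σb)² = 12782.35 − 9741.69 = 3040.66
r = 2749.95 / √(3006.74 × 3040.66) = 2749.95 / 3023.6524 ≈ 0.909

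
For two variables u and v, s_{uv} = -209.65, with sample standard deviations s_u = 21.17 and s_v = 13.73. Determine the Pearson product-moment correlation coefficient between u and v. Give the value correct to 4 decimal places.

-0.7213

r = Cov(u,v) / (s_u · s_v) = -209.65 / (21.17 × 13.73)
  = -209.65 / 290.6641 ≈ -0.7213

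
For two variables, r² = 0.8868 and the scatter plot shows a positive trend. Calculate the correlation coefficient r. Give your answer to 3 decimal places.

0.942

|r| = √0.8868 = 0.942
The association is positive, so r = 0.942.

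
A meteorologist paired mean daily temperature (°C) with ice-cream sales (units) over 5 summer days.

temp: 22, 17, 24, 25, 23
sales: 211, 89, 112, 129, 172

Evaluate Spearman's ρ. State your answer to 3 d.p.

Rank temp: 2, 1, 4, 5, 3
Rank sales: 5, 1, 2, 3, 4
d = rank(temp) − rank(sales): -3, 0, 2, 2, -1; Σd² = 18
ρ = 1 − 6Σd² / [n(n²−1)] = 1 − 6×18 / (5×24) = 1 − 108/120 ≈ 0.100

0.100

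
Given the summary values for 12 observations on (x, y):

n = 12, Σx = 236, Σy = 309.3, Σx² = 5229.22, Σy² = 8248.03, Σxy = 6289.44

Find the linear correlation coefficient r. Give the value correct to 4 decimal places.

0.5129

r = (nΣxy − ΣxΣy) / √[(nΣx² − (Σx)²)(nΣy² − (Σy)²)]
Numerator: 12×6289.44 − 236×309.3 = 2478.48
Denominator: √[(62750.64 − 55696)(98976.36 − 95666.49)] = √[7054.64 × 3309.87] = 4832.1777
r = 2478.48 / 4832.1777 ≈ 0.5129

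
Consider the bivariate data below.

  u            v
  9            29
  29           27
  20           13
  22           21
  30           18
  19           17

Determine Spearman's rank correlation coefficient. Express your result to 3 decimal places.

-0.086

Rank u: 1, 5, 3, 4, 6, 2
Rank v: 6, 5, 1, 4, 3, 2
d = rank(u) − rank(v): -5, 0, 2, 0, 3, 0; Σd² = 38
ρ = 1 − 6Σd² / [n(n²−1)] = 1 − 6×38 / (6×35) = 1 − 228/210 ≈ -0.086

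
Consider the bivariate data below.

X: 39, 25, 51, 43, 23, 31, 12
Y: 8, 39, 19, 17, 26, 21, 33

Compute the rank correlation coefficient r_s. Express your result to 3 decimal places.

Rank X: 5, 3, 7, 6, 2, 4, 1
Rank Y: 1, 7, 3, 2, 5, 4, 6
d = rank(X) − rank(Y): 4, -4, 4, 4, -3, 0, -5; Σd² = 98
ρ = 1 − 6Σd² / [n(n²−1)] = 1 − 6×98 / (7×48) = 1 − 588/336 ≈ -0.750

-0.750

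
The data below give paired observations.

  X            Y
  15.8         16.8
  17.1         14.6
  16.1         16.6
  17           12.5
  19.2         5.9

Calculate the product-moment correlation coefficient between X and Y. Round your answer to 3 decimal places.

n = 5, ΣX = 85.2, ΣY = 66.4, ΣX² = 1458.9, ΣY² = 962.02, ΣXY = 1108.14
nΣXY − ΣXΣY = 5540.7 − 5657.28 = -116.58
nΣX² − (ΣX)² = 7294.5 − 7259.04 = 35.46; nΣY² − (ΣY)² = 4810.1 − 4408.96 = 401.14
r = -116.58 / √(35.46 × 401.14) = -116.58 / 119.2662 ≈ -0.977

-0.977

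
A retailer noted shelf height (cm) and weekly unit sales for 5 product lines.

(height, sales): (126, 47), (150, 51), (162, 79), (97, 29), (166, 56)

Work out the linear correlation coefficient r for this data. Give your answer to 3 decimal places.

0.843

n = 5, Σx = 701, Σy = 262, Σx² = 101585, Σy² = 15028, Σxy = 38479
nΣxy − ΣxΣy = 192395 − 183662 = 8733
nΣx² − (Σx)² = 507925 − 491401 = 16524; nΣy² − (Σy)² = 75140 − 68644 = 6496
r = 8733 / √(16524 × 6496) = 8733 / 10360.4973 ≈ 0.843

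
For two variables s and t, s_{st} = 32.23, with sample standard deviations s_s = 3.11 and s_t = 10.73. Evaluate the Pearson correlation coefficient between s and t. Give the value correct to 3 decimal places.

0.966

r = Cov(s,t) / (s_s · s_t) = 32.23 / (3.11 × 10.73)
  = 32.23 / 33.3703 ≈ 0.966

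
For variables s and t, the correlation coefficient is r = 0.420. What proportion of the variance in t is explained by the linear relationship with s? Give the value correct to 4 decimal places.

r² = (0.420)² = 0.1764

0.1764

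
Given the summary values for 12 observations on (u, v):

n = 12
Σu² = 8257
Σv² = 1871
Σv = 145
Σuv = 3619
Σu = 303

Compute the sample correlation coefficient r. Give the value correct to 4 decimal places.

r = (nΣuv − ΣuΣv) / √[(nΣu² − (Σu)²)(nΣv² − (Σv)²)]
Numerator: 12×3619 − 303×145 = -507
Denominator: √[(99084 − 91809)(22452 − 21025)] = √[7275 × 1427] = 3222.0219
r = -507 / 3222.0219 ≈ -0.1574

-0.1574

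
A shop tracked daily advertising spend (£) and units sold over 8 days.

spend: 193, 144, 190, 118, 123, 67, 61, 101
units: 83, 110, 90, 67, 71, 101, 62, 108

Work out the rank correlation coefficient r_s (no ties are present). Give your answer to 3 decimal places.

0.238

Rank spend: 8, 6, 7, 4, 5, 2, 1, 3
Rank units: 4, 8, 5, 2, 3, 6, 1, 7
d = rank(spend) − rank(units): 4, -2, 2, 2, 2, -4, 0, -4; Σd² = 64
ρ = 1 − 6Σd² / [n(n²−1)] = 1 − 6×64 / (8×63) = 1 − 384/504 ≈ 0.238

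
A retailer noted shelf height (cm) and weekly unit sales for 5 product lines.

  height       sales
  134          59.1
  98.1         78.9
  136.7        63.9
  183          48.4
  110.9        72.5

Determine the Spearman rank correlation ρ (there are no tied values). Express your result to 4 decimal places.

-0.9000

Rank height: 3, 1, 4, 5, 2
Rank sales: 2, 5, 3, 1, 4
d = rank(height) − rank(sales): 1, -4, 1, 4, -2; Σd² = 38
ρ = 1 − 6Σd² / [n(n²−1)] = 1 − 6×38 / (5×24) = 1 − 228/120 ≈ -0.9000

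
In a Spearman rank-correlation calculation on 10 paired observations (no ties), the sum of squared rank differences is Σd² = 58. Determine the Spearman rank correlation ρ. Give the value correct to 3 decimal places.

0.648

ρ = 1 − 6Σd² / [n(n²−1)] = 1 − 6×58 / (10×99)
  = 1 − 348/990 = 1 − 0.3515 ≈ 0.648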